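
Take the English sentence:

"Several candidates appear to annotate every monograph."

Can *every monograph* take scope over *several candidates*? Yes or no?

Yes

Infinitival complements of raising predicates do not block QR; *every monograph* and *several candidates* are effectively clausemates.
Nothing blocks QR of the lower DP to a position above the higher one, so inverse scope is available.
So *every monograph* > *several candidates* is among the available readings.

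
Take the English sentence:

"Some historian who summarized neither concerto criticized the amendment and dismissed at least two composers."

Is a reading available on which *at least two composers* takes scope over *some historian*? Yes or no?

No

Structurally, *at least two composers* is inside one conjunct of the coordinate structure (*dismissed at least two composers*).
Coordinate structures are islands for non-across-the-board movement, QR included.
*at least two composers* > *some historian* would require crossing that boundary, which is illicit.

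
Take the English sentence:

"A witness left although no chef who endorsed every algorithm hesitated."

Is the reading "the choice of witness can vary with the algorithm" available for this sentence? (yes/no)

No

The paraphrase describes the scope ordering *every algorithm* > *a witness*.
*every algorithm* sits inside the relative clause *who endorsed every algorithm*, which is itself inside the adjunct *although no chef who endorsed every algorithm hesitated*.
Two island boundaries intervene — the relative clause and the adjunct. Either alone would block QR.
So *every algorithm* cannot raise to a position above *a witness*.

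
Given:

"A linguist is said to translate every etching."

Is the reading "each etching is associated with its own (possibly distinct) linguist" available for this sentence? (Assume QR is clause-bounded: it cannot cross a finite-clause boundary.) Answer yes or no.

That reading corresponds to *every etching* > *a linguist*.
*every etching* is inside a raising infinitive, which is transparent to QR (no CP barrier), so it behaves as a matrix argument.
With no island boundary between them, the object can take inverse scope over the subject via ordinary QR within the clause.

Yes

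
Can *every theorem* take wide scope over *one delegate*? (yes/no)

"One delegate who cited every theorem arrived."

No

*every theorem* sits inside the relative clause *who cited every theorem*.
The relative clause forms an island for QR, so the quantifier is confined to the head noun's restrictor.
So *every theorem* cannot raise to a position above *one delegate*.
(Only the surface reading survives: one fixed delegate with respect to all the relevant theorems.)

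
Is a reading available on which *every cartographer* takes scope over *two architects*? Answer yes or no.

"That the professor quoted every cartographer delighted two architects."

*every cartographer* occurs within the sentential subject *that the professor quoted every cartographer*.
Subjects — clausal subjects included — are islands for extraction, and QR is no exception.
The ordering *every cartographer* > *two architects* is therefore underivable.

No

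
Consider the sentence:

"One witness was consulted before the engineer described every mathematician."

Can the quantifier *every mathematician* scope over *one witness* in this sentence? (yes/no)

No

*every mathematician* is embedded in the adjunct clause *before the engineer described every mathematician*.
Adverbial clauses are not L-marked, so they are barriers for QR — the quantifier cannot escape the adjunct.
So the wide-scope reading for *every mathematician* is blocked.
(Only the surface reading survives: one fixed witness with respect to all the relevant mathematicians.)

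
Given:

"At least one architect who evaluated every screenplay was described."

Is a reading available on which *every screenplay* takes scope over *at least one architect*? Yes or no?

*every screenplay* is embedded in the relative clause *who evaluated every screenplay*.
QR out of a relative clause is ruled out by the relative-clause island constraint.
Hence only narrow scope for *every screenplay* (under *at least one architect*) survives.
(Only the surface reading survives: one fixed architect with respect to all the relevant screenplays.)

No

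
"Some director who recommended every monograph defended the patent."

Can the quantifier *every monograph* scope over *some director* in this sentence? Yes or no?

Structurally, *every monograph* is inside the relative clause *who recommended every monograph*.
Relative clauses are scope islands: a quantifier cannot QR out of a relative clause to take scope in the matrix clause.
So *every monograph* cannot raise high enough to outscope *some director*; only the surface ordering *some director* > *every monograph* is available.
(Only the surface reading survives: one fixed director with respect to all the relevant monographs.)

No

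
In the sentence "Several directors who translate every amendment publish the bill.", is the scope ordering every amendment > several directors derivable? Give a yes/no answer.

No

The DP *every amendment* is contained in the relative clause *who translate every amendment*.
Quantifiers inside a relative clause are trapped there; the RC boundary blocks QR.
The inverse ordering *every amendment* > *several directors* is therefore underivable.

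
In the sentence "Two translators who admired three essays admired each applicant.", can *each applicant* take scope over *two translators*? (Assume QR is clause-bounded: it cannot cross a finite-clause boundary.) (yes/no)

Yes

The relative clause *who admired three essays* modifies *two translators*, but *each applicant* is not inside that relative clause — it is an argument of the matrix verb.
Clause-internal QR can adjoin the lower DP above the subject, yielding the inverse reading.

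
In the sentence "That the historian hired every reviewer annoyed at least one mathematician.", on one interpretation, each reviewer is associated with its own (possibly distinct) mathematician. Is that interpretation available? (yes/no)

No

The paraphrase describes the scope ordering *every reviewer* > *at least one mathematician*.
*every reviewer* is embedded in the sentential subject *that the historian hired every reviewer*.
Clausal subjects are scope islands; QR from inside the subject into the matrix is barred.
*every reviewer* > *at least one mathematician* would require crossing that boundary, which is illicit.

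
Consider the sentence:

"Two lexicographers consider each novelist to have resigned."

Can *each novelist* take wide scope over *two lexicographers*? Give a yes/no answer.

The ECM infinitive is scope-transparent — *each novelist* is free to raise above *two lexicographers*.
Clause-internal QR can adjoin the lower DP above the subject, yielding the inverse reading.

Yes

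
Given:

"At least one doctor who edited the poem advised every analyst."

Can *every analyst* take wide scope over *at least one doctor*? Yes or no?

Yes

The RC *who edited the poem* is an island, but *every analyst* is not inside it — it is the matrix object, a clausemate of *at least one doctor*.
QR within a single clause is free, so the lower quantifier may take scope over the higher one.
So *every analyst* > *at least one doctor* is among the available readings.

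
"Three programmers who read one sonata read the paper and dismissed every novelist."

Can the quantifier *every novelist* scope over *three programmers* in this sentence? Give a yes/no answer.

No

The target quantifier *every novelist* is part of one conjunct of the coordinate structure (*dismissed every novelist*).
The Coordinate Structure Constraint blocks movement (including QR) out of a single conjunct.
So *every novelist* cannot raise high enough to outscope *three programmers*; only the surface ordering *three programmers* > *every novelist* is available.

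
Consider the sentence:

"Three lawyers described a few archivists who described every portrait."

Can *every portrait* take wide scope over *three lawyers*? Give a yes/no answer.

No

The DP *every portrait* is contained in the relative clause *who described every portrait* modifying *a few archivists*.
A relative clause is a scope island — quantifier raising cannot cross its boundary.
So *every portrait* cannot raise to a position above *three lawyers*.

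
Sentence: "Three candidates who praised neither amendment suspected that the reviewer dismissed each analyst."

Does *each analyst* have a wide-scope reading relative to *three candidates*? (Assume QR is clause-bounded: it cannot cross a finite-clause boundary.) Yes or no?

No

*each analyst* sits inside the finite complement clause *that the reviewer dismissed each analyst*.
Under clause-bounded QR, a quantifier in an embedded finite clause cannot raise into the matrix clause.
So *each analyst* cannot raise to a position above *three candidates*.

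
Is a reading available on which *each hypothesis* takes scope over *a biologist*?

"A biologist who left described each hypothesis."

The relative clause *who left* modifies *a biologist*, but *each hypothesis* is not inside that relative clause — it is an argument of the matrix verb.
Since no island is crossed, the inverse ordering is licensed alongside surface scope.

Yes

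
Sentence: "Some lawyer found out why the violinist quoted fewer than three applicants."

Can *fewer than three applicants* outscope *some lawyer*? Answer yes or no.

No

The target quantifier *fewer than three applicants* is part of the embedded question *why the violinist quoted fewer than three applicants*.
The wh-island constraint blocks QR out of an embedded interrogative.
*fewer than three applicants* > *some lawyer* would require crossing that boundary, which is illicit.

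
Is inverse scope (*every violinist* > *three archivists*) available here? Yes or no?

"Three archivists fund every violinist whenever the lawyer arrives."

The adjunct clause does not contain *every violinist*, which is the matrix object.
No island intervenes, so both surface and inverse scope are derivable.

Yes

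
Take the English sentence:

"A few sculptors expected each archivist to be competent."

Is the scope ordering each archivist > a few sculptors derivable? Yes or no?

*each archivist* is an ECM subject; ECM complements are not islands, and the embedded quantifier may take matrix scope.
Ordinary QR to a clause-peripheral position gives the wide-scope LF for the lower DP.

Yes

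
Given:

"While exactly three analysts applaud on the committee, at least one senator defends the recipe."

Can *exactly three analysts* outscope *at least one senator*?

The DP *exactly three analysts* is contained in the adjunct clause *while exactly three analysts applaud on the committee*.
Adjunct clauses are scope islands: a quantifier inside an adjunct cannot raise into the matrix clause.
The ordering *exactly three analysts* > *at least one senator* is therefore underivable.

No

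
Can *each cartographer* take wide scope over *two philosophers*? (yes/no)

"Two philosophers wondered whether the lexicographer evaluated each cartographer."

No

*each cartographer* sits inside the embedded question *whether the lexicographer evaluated each cartographer*.
The wh-island constraint blocks QR out of an embedded interrogative.
So *each cartographer* cannot raise high enough to outscope *two philosophers*; only the surface ordering *two philosophers* > *each cartographer* is available.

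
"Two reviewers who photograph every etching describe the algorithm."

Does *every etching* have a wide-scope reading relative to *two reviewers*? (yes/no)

No

The target quantifier *every etching* is part of the relative clause *who photograph every etching*.
Relative clauses are scope islands: a quantifier cannot QR out of a relative clause to take scope in the matrix clause.
So *every etching* cannot raise to a position above *two reviewers*.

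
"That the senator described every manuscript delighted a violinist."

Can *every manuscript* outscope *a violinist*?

*every manuscript* is embedded in the sentential subject *that the senator described every manuscript*.
Sentential subjects are islands: a quantifier inside the subject clause cannot raise over the matrix predicate.
There is no licit LF on which *every manuscript* c-commands *a violinist*.

No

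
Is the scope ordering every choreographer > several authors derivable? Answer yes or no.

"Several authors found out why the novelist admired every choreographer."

No

The DP *every choreographer* is contained in the embedded question *why the novelist admired every choreographer*.
Embedded questions are wh-islands: a quantifier inside an indirect question cannot QR into the matrix clause.
So *every choreographer* cannot raise high enough to outscope *several authors*; only the surface ordering *several authors* > *every choreographer* is available.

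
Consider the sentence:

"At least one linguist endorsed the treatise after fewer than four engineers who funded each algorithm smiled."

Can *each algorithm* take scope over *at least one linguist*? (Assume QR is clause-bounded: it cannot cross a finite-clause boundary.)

*each algorithm* is embedded in the relative clause *who funded each algorithm*, which is itself inside the adjunct *after fewer than four engineers who funded each algorithm smiled*.
Both the relative clause and the enclosing adjunct are scope islands; QR cannot cross either.
Hence only narrow scope for *each algorithm* (under *at least one linguist*) survives.

No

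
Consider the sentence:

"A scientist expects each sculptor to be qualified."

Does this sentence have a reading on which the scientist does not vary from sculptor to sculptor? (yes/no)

Yes

This is the *a scientist* > *each sculptor* reading.
Nothing needs to raise for *a scientist* > *each sculptor*, so no island constraint is at stake.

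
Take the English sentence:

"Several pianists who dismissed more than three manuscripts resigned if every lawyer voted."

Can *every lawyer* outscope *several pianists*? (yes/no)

No

*every lawyer* sits inside the adjunct clause *if every lawyer voted*.
Adjunct clauses are scope islands: a quantifier inside an adjunct cannot raise into the matrix clause.
Hence only narrow scope for *every lawyer* (under *several pianists*) survives.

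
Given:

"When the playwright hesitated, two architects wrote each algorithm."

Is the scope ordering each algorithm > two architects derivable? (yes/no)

Yes

*each algorithm* is a matrix argument; the adjunct is an island but the target quantifier is outside it.
Since no island is crossed, the inverse ordering is licensed alongside surface scope.
So *each algorithm* > *two architects* is among the available readings.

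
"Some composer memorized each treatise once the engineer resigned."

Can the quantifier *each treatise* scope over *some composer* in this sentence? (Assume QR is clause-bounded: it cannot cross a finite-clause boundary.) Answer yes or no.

Yes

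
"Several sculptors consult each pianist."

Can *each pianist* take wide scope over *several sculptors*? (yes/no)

Yes

*each pianist* is the matrix object and *several sculptors* the matrix subject; the two are clausemates.
With no island boundary between them, the object can take inverse scope over the subject via ordinary QR within the clause.
So *each pianist* > *several sculptors* is among the available readings.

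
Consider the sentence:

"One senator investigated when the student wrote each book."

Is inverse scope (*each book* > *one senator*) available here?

*each book* occurs within the embedded question *when the student wrote each book*.
QR across an interrogative CP boundary is ruled out as a wh-island violation.
The inverse ordering *each book* > *one senator* is therefore underivable.
(Only the surface reading survives: one fixed senator with respect to all the relevant books.)

No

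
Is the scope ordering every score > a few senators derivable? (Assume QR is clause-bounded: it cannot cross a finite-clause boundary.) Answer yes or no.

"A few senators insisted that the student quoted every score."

The target quantifier *every score* is part of the finite complement clause *that the student quoted every score*.
With QR restricted to its own tensed clause, the embedded quantifier cannot reach a matrix scope position.
So the wide-scope reading for *every score* is blocked.

No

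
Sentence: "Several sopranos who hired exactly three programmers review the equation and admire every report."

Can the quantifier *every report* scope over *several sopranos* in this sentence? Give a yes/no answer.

Structurally, *every report* is inside one conjunct of the coordinate structure (*admire every report*).
The Coordinate Structure Constraint blocks movement (including QR) out of a single conjunct.
The inverse ordering *every report* > *several sopranos* is therefore underivable.

No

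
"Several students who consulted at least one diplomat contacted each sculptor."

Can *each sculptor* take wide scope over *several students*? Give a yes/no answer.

Yes

Although the sentence contains a relative clause (*who consulted at least one diplomat*), *each sculptor* is outside it, in the matrix VP.
Ordinary QR to a clause-peripheral position gives the wide-scope LF for the lower DP.
Both orderings are possible: *several students* > *each sculptor* and *each sculptor* > *several students*.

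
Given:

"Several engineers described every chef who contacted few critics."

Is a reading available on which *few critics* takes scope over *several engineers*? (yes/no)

No

The DP *few critics* is contained in the relative clause *who contacted few critics* modifying *every chef*.
A relative clause is a scope island — quantifier raising cannot cross its boundary.
*few critics* > *several engineers* would require crossing that boundary, which is illicit.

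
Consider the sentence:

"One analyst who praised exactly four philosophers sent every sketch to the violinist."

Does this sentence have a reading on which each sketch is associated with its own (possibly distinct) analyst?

Yes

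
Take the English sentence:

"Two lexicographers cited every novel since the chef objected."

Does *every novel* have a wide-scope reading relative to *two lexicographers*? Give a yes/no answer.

Yes

*every novel* is a matrix argument; the adjunct is an island but the target quantifier is outside it.
No island intervenes, so both surface and inverse scope are derivable.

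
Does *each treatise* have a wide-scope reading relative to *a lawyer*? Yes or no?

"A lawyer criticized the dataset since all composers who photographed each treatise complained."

No

The target quantifier *each treatise* is part of the relative clause *who photographed each treatise*, which is itself inside the adjunct *since all composers who photographed each treatise complained*.
Two island boundaries intervene — the relative clause and the adjunct. Either alone would block QR.
The inverse ordering *each treatise* > *a lawyer* is therefore underivable.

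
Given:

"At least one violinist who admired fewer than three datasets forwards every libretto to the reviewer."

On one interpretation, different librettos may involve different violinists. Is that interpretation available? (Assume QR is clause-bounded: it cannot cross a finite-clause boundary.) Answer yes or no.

That reading corresponds to *every libretto* > *at least one violinist*.
*every libretto* sits in the matrix clause, not in the relative clause on *at least one violinist*.
Ordinary QR to a clause-peripheral position gives the wide-scope LF for the lower DP.
So *every libretto* > *at least one violinist* is among the available readings.

Yes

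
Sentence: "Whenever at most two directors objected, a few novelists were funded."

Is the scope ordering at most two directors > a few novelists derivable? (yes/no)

No

*at most two directors* occurs within the adjunct clause *whenever at most two directors objected*.
Since the clause is an adjunct (not a complement), the Adjunct Condition blocks QR across its edge.
The ordering *at most two directors* > *a few novelists* is therefore underivable.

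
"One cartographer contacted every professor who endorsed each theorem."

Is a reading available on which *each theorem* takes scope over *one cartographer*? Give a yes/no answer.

*each theorem* is embedded in the relative clause *who endorsed each theorem* modifying *every professor*.
Relative clauses are scope islands: a quantifier cannot QR out of a relative clause to take scope in the matrix clause.
So the wide-scope reading for *each theorem* is blocked.

No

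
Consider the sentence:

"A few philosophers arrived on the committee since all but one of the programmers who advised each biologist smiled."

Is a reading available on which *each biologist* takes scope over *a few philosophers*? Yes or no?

The DP *each biologist* is contained in the relative clause *who advised each biologist*, which is itself inside the adjunct *since all but one of the programmers who advised each biologist smiled*.
The quantifier would have to escape first the RC and then the adjunct — two independent island violations.
There is no licit LF on which *each biologist* c-commands *a few philosophers*.

No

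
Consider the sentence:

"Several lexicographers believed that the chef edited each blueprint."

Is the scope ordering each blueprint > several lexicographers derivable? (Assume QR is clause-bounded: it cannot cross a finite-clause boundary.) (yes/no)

No

*each blueprint* sits inside the finite complement clause *that the chef edited each blueprint*.
QR is clause-bounded, so the finite complement is a scope island for the embedded quantifier.
There is no licit LF on which *each blueprint* c-commands *several lexicographers*.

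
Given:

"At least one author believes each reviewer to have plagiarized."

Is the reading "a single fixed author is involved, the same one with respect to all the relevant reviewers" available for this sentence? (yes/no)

This is the *at least one author* > *each reviewer* reading.
That is the surface-scope ordering, which is always one of the available readings — island constraints only ever restrict inverse scope.

Yes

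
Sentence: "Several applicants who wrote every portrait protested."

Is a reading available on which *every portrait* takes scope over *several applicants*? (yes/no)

No

*every portrait* occurs within the relative clause *who wrote every portrait*.
Relative clauses are scope islands: a quantifier cannot QR out of a relative clause to take scope in the matrix clause.
There is no licit LF on which *every portrait* c-commands *several applicants*.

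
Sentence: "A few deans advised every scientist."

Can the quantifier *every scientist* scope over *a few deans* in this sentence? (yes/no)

Yes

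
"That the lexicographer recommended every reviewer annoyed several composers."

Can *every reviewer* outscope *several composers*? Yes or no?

No

*every reviewer* occurs within the sentential subject *that the lexicographer recommended every reviewer*.
Subjects — clausal subjects included — are islands for extraction, and QR is no exception.
The ordering *every reviewer* > *several composers* is therefore underivable.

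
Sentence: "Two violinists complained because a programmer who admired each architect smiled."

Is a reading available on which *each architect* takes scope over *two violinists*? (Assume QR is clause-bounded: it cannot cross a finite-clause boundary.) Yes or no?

No

*each architect* occurs within the relative clause *who admired each architect*, which is itself inside the adjunct *because a programmer who admired each architect smiled*.
Both the relative clause and the enclosing adjunct are scope islands; QR cannot cross either.
*each architect* > *two violinists* would require crossing that boundary, which is illicit.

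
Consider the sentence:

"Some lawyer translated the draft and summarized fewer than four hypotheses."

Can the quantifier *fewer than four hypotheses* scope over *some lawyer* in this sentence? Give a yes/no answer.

The DP *fewer than four hypotheses* is contained in one conjunct of the coordinate structure (*summarized fewer than four hypotheses*).
A quantifier cannot raise out of one conjunct of a coordination across the whole coordinate structure — the CSC applies to QR.
*fewer than four hypotheses* is confined to the island and cannot take scope over *some lawyer*.
(Only the surface reading survives: one fixed lawyer with respect to all the relevant hypotheses.)

No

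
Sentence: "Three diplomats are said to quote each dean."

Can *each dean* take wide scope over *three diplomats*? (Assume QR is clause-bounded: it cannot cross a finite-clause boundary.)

The matrix predicate is a raising verb, whose infinitival complement is not a scope island — *each dean* can QR into the matrix clause.
Nothing blocks QR of the lower DP to a position above the higher one, so inverse scope is available.

Yes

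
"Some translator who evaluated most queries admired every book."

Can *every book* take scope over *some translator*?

Yes

*every book* is a matrix argument; only *some translator* is modified by the relative clause *who evaluated most queries*, so the RC island is irrelevant to the target quantifier.
Since no island is crossed, the inverse ordering is licensed alongside surface scope.
The sentence is scopally ambiguous between *some translator* > *every book* and *every book* > *some translator*.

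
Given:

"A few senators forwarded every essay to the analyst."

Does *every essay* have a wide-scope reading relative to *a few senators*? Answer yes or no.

Yes

Both DPs are arguments of the same predicate; there is no clause or island boundary between them.
Ordinary QR to a clause-peripheral position gives the wide-scope LF for the lower DP.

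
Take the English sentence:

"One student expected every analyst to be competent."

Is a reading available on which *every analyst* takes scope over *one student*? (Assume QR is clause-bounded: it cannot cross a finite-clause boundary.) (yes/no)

Yes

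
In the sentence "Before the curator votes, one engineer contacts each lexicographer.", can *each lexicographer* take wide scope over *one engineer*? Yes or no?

Yes

The adjunct island is irrelevant here — *each lexicographer* and *one engineer* are both in the matrix clause.
Ordinary QR to a clause-peripheral position gives the wide-scope LF for the lower DP.
The sentence is scopally ambiguous between *one engineer* > *each lexicographer* and *each lexicographer* > *one engineer*.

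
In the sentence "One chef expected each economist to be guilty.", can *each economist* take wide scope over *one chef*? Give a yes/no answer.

*each economist* is the subject of an ECM infinitive — the infinitival complement of an ECM verb is not a scope island, so *each economist* can raise into the matrix clause.
Clause-internal QR can adjoin the lower DP above the subject, yielding the inverse reading.

Yes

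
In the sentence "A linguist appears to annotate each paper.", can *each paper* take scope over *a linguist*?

Yes

The matrix predicate is a raising verb, whose infinitival complement is not a scope island — *each paper* can QR into the matrix clause.
QR within a single clause is free, so the lower quantifier may take scope over the higher one.
The sentence is scopally ambiguous between *a linguist* > *each paper* and *each paper* > *a linguist*.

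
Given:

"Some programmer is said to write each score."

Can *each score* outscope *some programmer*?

Yes

Infinitival complements of raising predicates do not block QR; *each score* and *some programmer* are effectively clausemates.
Ordinary QR to a clause-peripheral position gives the wide-scope LF for the lower DP.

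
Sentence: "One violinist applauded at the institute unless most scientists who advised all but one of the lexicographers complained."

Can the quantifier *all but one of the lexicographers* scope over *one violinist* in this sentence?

*all but one of the lexicographers* is embedded in the relative clause *who advised all but one of the lexicographers*, which is itself inside the adjunct *unless most scientists who advised all but one of the lexicographers complained*.
Nested islands: the RC island is itself inside an adjunct island, so wide scope is doubly excluded.
So *all but one of the lexicographers* cannot raise to a position above *one violinist*.
(Only the surface reading survives: one fixed violinist with respect to all the relevant lexicographers.)

No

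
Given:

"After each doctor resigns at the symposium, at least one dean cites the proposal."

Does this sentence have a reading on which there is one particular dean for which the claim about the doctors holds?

The described interpretation is the *at least one dean* > *each doctor* scoping.
*at least one dean* is a matrix-clause argument and can take scope within the matrix clause over the constituent containing *each doctor*, so *at least one dean* > *each doctor* needs no island-crossing movement and is available.

Yes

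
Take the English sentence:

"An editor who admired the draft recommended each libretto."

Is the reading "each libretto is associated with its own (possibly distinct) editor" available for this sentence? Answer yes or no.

The paraphrase describes the scope ordering *each libretto* > *an editor*.
*each libretto* sits in the matrix clause, not in the relative clause on *an editor*.
Ordinary QR to a clause-peripheral position gives the wide-scope LF for the lower DP.

Yes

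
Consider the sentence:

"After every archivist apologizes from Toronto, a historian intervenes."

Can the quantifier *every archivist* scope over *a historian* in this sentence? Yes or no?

No

*every archivist* sits inside the adjunct clause *after every archivist apologizes from Toronto*.
The adjunct-island constraint bars QR out of an adverbial clause.
So the wide-scope reading for *every archivist* is blocked.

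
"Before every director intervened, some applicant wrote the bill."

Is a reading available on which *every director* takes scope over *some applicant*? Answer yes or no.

No

Structurally, *every director* is inside the adjunct clause *before every director intervened*.
Since the clause is an adjunct (not a complement), the Adjunct Condition blocks QR across its edge.
*every director* is confined to the island and cannot take scope over *some applicant*.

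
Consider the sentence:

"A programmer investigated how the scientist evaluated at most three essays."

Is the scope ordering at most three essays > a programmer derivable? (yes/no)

The target quantifier *at most three essays* is part of the embedded question *how the scientist evaluated at most three essays*.
Embedded questions are wh-islands: a quantifier inside an indirect question cannot QR into the matrix clause.
There is no licit LF on which *at most three essays* c-commands *a programmer*.

No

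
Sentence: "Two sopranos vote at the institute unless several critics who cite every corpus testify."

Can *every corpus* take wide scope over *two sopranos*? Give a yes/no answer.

The DP *every corpus* is contained in the relative clause *who cite every corpus*, which is itself inside the adjunct *unless several critics who cite every corpus testify*.
Nested islands: the RC island is itself inside an adjunct island, so wide scope is doubly excluded.
*every corpus* > *two sopranos* would require crossing that boundary, which is illicit.

No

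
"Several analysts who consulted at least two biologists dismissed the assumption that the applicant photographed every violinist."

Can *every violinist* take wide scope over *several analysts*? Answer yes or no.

Structurally, *every violinist* is inside the complex NP *the assumption that the applicant photographed every violinist*.
The Complex NP Constraint bars QR out of the complement clause of a noun.
So the wide-scope reading for *every violinist* is blocked.

No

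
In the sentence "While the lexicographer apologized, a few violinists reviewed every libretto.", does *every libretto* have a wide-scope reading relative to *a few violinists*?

Yes

Neither queried DP is inside the adjunct, so the adjunct-island constraint does not apply.
Since no island is crossed, the inverse ordering is licensed alongside surface scope.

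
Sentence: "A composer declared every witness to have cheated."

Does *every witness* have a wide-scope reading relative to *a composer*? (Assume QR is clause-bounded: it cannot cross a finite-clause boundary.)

Yes

The ECM infinitive is scope-transparent — *every witness* is free to raise above *a composer*.
With no island boundary between them, the object can take inverse scope over the subject via ordinary QR within the clause.
The sentence is scopally ambiguous between *a composer* > *every witness* and *every witness* > *a composer*.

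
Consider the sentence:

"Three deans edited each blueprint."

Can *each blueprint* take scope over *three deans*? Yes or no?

Both DPs are arguments of the same predicate; there is no clause or island boundary between them.
Ordinary QR to a clause-peripheral position gives the wide-scope LF for the lower DP.
The sentence is scopally ambiguous between *three deans* > *each blueprint* and *each blueprint* > *three deans*.

Yes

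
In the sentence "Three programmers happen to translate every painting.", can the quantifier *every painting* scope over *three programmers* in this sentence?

Yes

Raising constructions are monoclausal for scope purposes; *every painting* is not separated from *three programmers* by any island.
Clause-internal QR can adjoin the lower DP above the subject, yielding the inverse reading.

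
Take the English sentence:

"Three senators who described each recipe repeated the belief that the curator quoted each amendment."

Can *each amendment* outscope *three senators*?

Structurally, *each amendment* is inside the complex NP *the belief that the curator quoted each amendment*.
Noun-complement clauses are scope islands (the Complex NP Constraint): a quantifier inside one cannot scope into the matrix.
*each amendment* is confined to the island and cannot take scope over *three senators*.

No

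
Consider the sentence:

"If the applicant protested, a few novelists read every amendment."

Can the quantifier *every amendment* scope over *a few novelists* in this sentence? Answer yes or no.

Although there is an adjunct clause, *every amendment* is in the main clause, not inside the adjunct.
QR within a single clause is free, so the lower quantifier may take scope over the higher one.

Yes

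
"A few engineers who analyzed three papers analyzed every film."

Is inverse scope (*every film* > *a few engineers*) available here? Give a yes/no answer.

*every film* is a matrix argument; only *a few engineers* is modified by the relative clause *who analyzed three papers*, so the RC island is irrelevant to the target quantifier.
No island intervenes, so both surface and inverse scope are derivable.
The sentence is scopally ambiguous between *a few engineers* > *every film* and *every film* > *a few engineers*.

Yes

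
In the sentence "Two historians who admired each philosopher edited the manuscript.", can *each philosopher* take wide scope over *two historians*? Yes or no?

The target quantifier *each philosopher* is part of the relative clause *who admired each philosopher*.
Quantifiers inside a relative clause are trapped there; the RC boundary blocks QR.
So *each philosopher* cannot raise high enough to outscope *two historians*; only the surface ordering *two historians* > *each philosopher* is available.

No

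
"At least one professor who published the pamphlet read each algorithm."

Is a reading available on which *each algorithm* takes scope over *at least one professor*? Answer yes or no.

The RC *who published the pamphlet* is an island, but *each algorithm* is not inside it — it is the matrix object, a clausemate of *at least one professor*.
Nothing blocks QR of the lower DP to a position above the higher one, so inverse scope is available.
So *each algorithm* > *at least one professor* is among the available readings.

Yes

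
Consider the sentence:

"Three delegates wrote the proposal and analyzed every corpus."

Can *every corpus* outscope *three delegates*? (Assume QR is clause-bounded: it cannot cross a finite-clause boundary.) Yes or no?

No

The DP *every corpus* is contained in one conjunct of the coordinate structure (*analyzed every corpus*).
Coordinate structures are islands for non-across-the-board movement, QR included.
So the wide-scope reading for *every corpus* is blocked.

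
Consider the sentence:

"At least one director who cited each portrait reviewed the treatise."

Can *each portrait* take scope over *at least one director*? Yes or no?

No

The target quantifier *each portrait* is part of the relative clause *who cited each portrait*.
The relative clause forms an island for QR, so the quantifier is confined to the head noun's restrictor.
There is no licit LF on which *each portrait* c-commands *at least one director*.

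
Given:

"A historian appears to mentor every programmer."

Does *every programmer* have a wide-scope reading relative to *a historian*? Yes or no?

Yes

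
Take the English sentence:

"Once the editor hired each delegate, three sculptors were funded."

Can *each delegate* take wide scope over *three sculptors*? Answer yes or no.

The target quantifier *each delegate* is part of the adjunct clause *once the editor hired each delegate*.
Scope out of an adjunct clause is unavailable: QR respects the adjunct-island constraint.
So *each delegate* cannot raise to a position above *three sculptors*.

No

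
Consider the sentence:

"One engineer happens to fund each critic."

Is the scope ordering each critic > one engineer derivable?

Yes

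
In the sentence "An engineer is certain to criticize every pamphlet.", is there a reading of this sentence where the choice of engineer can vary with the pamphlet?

Yes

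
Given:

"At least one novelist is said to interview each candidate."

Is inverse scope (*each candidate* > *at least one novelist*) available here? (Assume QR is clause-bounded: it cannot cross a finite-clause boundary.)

Infinitival complements of raising predicates do not block QR; *each candidate* and *at least one novelist* are effectively clausemates.
QR within a single clause is free, so the lower quantifier may take scope over the higher one.
Both orderings are possible: *at least one novelist* > *each candidate* and *each candidate* > *at least one novelist*.

Yes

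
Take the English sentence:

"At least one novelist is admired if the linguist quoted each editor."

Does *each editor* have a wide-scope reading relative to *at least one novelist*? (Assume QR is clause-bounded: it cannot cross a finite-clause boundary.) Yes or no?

No

*each editor* occurs within the adjunct clause *if the linguist quoted each editor*.
The adjunct-island constraint bars QR out of an adverbial clause.
So *each editor* cannot raise high enough to outscope *at least one novelist*; only the surface ordering *at least one novelist* > *each editor* is available.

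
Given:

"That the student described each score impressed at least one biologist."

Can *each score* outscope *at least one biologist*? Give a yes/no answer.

No

Structurally, *each score* is inside the sentential subject *that the student described each score*.
Subjects — clausal subjects included — are islands for extraction, and QR is no exception.
There is no licit LF on which *each score* c-commands *at least one biologist*.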